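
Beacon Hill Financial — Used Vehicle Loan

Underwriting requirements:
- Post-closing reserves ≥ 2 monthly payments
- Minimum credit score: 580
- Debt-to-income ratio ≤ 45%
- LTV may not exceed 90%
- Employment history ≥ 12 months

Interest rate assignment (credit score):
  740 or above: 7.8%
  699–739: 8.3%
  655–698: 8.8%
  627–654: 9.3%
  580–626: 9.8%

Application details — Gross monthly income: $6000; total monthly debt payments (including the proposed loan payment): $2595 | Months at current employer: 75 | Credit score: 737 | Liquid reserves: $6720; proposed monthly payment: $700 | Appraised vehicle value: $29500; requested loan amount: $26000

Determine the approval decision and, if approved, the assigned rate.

Credit score 737 ≥ 580 (meets minimum)
DTI: 2,595 ÷ 6,000 = 43.2%, within the 45% cap
Employment 75 ≥ 12 months
Loan-to-value = 26,000/29,500 = 88.1% — pass (90% max)
Reserves: 6,720 ÷ 700 = 9.6 months (meets 2-month minimum)
All requirements met. Score 737 falls in the 699–739 tier → 8.3%.

Approved at 8.3%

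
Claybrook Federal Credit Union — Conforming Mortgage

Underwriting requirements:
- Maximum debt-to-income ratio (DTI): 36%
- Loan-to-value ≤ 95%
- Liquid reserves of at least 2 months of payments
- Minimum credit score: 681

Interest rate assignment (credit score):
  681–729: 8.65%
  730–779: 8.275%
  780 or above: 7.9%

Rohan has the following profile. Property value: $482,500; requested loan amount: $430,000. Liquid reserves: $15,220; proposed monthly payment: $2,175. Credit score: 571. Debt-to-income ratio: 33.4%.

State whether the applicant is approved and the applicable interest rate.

Credit score 571 < 681 (below minimum)
DTI 33.4% is within the 36% limit
Reserves: 15,220 ÷ 2,175 = 7.0 months (meets 2-month minimum)
LTV: 430,000 ÷ 482,500 = 89.1%, within 95% cap
Not all requirements met → denied.

Denied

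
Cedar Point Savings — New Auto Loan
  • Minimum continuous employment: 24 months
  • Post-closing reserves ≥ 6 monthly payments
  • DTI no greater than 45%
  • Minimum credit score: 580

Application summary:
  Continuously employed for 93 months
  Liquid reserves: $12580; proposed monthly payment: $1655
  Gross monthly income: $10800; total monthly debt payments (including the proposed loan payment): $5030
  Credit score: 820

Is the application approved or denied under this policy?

Employment 93 ≥ 24 months
Reserves: 12,580 ÷ 1,655 = 7.6 months (meets 6-month minimum)
Debt-to-income = 5,030/10,800 = 46.6% — over 45% limit
Credit score 820 ≥ 580 (meets)
Fails on DTI.

Denied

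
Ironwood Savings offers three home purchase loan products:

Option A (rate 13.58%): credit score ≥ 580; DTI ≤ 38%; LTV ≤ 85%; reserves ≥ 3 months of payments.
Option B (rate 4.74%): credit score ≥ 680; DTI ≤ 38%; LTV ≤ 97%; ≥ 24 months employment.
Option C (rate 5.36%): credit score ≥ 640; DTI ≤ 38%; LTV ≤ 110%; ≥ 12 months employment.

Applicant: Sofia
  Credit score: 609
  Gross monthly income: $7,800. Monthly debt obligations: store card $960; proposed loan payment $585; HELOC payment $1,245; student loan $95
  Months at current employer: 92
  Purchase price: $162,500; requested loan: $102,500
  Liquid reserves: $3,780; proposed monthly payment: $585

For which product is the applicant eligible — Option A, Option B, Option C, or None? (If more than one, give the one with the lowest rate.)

Total debts = (960 + 585 + 1,245 + 95) = 2,885; DTI = 2,885/7,800 = 37%.
LTV = 102,500/162,500 = 63.1%.
Reserves = 3,780/585 = 6.5 months.
Option A: score 609 ≥ 580; DTI 37% ≤ 38%; LTV 63.1% ≤ 85%; reserves 6.5 ≥ 3 mo → qualifies.
Option B: score 609 < 680; DTI 37% ≤ 38%; LTV 63.1% ≤ 97%; employment 92 ≥ 24 mo → does not qualify.
Option C: score 609 < 640; DTI 37% ≤ 38%; LTV 63.1% ≤ 110%; employment 92 ≥ 12 mo → does not qualify.

Option A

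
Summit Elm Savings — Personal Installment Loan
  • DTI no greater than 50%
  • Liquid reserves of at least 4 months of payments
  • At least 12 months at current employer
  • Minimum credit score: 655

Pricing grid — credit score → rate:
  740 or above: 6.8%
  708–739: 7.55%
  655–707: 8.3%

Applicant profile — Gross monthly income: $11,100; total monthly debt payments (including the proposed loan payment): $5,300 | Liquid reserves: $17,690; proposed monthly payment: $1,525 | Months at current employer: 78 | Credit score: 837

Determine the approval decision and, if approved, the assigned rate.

Credit score 837 ≥ 655 (meets minimum)
Employment 78 ≥ 12 months
DTI = 5,300/11,100 = 47.7% ≤ 50%
Reserves: 17,690 ÷ 1,525 = 11.6 months (meets 4-month minimum)
All requirements met. Score 837 falls in the 740 or above tier → 6.8%.

Approved at 6.8%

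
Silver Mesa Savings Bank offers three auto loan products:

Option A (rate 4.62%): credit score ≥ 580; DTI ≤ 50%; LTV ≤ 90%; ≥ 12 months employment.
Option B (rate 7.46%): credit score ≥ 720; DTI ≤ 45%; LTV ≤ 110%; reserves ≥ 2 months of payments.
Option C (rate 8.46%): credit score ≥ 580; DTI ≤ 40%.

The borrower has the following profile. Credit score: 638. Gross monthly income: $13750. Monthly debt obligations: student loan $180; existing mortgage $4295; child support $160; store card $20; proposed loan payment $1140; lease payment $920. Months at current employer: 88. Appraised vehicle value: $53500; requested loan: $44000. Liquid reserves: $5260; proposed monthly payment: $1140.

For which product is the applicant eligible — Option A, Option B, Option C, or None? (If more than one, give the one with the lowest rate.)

Total debts = (180 + 4,295 + 160 + 20 + 1,140 + 920) = 6,715; DTI = 6,715/13,750 = 48.8%.
LTV = 44,000/53,500 = 82.2%.
Reserves = 5,260/1,140 = 4.6 months.
Option A: score 638 ≥ 580; DTI 48.8% ≤ 50%; LTV 82.2% ≤ 90%; employment 88 ≥ 12 mo → qualifies.
Option B: score 638 < 720; DTI 48.8% > 45%; LTV 82.2% ≤ 110%; reserves 4.6 ≥ 2 mo → does not qualify.
Option C: score 638 ≥ 580; DTI 48.8% > 40% → does not qualify.

Option A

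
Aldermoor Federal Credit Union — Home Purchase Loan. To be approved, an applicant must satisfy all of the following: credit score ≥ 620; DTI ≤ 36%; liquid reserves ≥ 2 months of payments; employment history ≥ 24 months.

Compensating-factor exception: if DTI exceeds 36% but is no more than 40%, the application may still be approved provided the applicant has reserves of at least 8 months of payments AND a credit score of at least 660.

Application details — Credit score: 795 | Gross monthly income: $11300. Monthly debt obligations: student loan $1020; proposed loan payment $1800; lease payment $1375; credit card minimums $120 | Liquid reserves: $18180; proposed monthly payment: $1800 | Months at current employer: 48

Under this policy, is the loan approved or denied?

Approved

Credit score 795 ≥ 620 (meets base)
Total debts = (1,020 + 1,800 + 1,375 + 120) = 4,315. DTI: 4,315 ÷ 11,300 = 38.2%, over the 36% base limit.
Liquid reserves cover 18,180/1,800 = 10.1 months — ≥ 2 required
Employment 48 ≥ 24 months
DTI 38.2% is within the 36%–40% exception band; checking compensating factors.
Override check — reserves: 10.1 mo (ok); score: 795 (ok).
Both override conditions satisfied; DTI exception granted.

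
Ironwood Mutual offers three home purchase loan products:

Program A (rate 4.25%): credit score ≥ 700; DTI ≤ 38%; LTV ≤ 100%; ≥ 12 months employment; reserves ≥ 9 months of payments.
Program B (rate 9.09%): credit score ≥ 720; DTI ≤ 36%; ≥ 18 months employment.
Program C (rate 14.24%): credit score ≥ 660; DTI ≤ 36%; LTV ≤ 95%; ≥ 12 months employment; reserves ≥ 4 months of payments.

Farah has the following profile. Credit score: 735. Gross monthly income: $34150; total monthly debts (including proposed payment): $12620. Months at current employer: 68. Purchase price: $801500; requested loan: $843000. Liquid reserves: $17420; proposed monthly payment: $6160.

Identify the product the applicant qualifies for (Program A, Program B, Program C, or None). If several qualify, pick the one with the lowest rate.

None

DTI = 12,620/34,150 = 37%.
LTV = 843,000/801,500 = 105.2%.
Reserves = 17,420/6,160 = 2.8 months.
Program A: score 735 ≥ 700; DTI 37% ≤ 38%; LTV 105.2% > 100%; employment 68 ≥ 12 mo; reserves 2.8 < 9 mo → does not qualify.
Program B: score 735 ≥ 720; DTI 37% > 36%; employment 68 ≥ 18 mo → does not qualify.
Program C: score 735 ≥ 660; DTI 37% > 36%; LTV 105.2% > 95%; employment 68 ≥ 12 mo; reserves 2.8 < 4 mo → does not qualify.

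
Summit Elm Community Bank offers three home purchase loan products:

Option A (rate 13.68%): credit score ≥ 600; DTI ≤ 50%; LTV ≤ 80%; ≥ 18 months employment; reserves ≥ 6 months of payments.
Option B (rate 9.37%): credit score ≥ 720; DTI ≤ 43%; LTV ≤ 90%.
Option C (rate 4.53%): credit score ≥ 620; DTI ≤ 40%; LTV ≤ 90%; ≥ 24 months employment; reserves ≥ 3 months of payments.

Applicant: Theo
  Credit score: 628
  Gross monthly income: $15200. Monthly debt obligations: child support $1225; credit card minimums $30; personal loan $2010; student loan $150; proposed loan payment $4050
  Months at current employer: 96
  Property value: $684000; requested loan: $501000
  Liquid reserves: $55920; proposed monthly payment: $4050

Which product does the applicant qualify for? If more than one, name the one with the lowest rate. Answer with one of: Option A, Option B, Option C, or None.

Total debts = (1,225 + 30 + 2,010 + 150 + 4,050) = 7,465; DTI = 7,465/15,200 = 49.1%.
LTV = 501,000/684,000 = 73.2%.
Reserves = 55,920/4,050 = 13.8 months.
Option A: score 628 ≥ 600; DTI 49.1% ≤ 50%; LTV 73.2% ≤ 80%; employment 96 ≥ 18 mo; reserves 13.8 ≥ 6 mo → qualifies.
Option B: score 628 < 720; DTI 49.1% > 43%; LTV 73.2% ≤ 90% → does not qualify.
Option C: score 628 ≥ 620; DTI 49.1% > 40%; LTV 73.2% ≤ 90%; employment 96 ≥ 24 mo; reserves 13.8 ≥ 3 mo → does not qualify.

Option A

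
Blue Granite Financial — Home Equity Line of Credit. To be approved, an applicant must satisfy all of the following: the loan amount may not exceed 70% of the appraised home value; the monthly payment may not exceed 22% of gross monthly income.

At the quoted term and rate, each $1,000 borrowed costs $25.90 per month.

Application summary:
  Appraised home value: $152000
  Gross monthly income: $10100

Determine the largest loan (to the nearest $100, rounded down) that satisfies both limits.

Payment cap: 22% × $10,100 = $2,222/month.
At $25.90 per $1,000, that supports 2,222/25.90 × 1,000 ≈ $85,791 → $85,700.
LTV cap: 70% × $152,000 = $106,400 → $106,400.
Binding constraint: payment-to-income.

$85,700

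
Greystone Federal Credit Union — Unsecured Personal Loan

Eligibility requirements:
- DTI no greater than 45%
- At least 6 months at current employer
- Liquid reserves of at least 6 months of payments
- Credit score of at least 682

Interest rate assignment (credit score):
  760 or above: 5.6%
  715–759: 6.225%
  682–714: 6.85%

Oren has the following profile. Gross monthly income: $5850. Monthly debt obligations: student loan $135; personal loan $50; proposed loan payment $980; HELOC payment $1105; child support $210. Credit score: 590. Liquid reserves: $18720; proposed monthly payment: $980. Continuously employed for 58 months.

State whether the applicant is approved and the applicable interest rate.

Credit score 590 < 682 (below minimum)
Reserves = 18,720/980 = 19.1 months ≥ 6
Employment 58 ≥ 6 months
Total monthly debts = (135 + 50 + 980 + 1,105 + 210) = 2,480. DTI: 2,480 ÷ 5,850 = 42.4%, within the 45% cap
Not all requirements met → denied.

Denied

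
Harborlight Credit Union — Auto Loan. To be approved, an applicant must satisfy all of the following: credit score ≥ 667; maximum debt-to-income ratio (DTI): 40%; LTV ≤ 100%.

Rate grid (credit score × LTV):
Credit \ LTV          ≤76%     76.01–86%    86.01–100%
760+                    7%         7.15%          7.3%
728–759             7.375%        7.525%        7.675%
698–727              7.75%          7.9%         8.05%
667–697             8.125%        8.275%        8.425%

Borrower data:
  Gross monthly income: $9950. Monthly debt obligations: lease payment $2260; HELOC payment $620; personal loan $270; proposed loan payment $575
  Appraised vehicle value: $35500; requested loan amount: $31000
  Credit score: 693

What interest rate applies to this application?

Credit score 693 ≥ 667; Total monthly debts = (2,260 + 620 + 270 + 575) = 3,725. DTI = 3,725/9,950 = 37.4% ≤ 40%
Loan-to-value = 31,000/35,500 = 87.3% — pass (100% max)
Credit 693 → row 667–697; LTV 87.3% → column 86.01–100%. Grid cell → 8.425%.

8.425%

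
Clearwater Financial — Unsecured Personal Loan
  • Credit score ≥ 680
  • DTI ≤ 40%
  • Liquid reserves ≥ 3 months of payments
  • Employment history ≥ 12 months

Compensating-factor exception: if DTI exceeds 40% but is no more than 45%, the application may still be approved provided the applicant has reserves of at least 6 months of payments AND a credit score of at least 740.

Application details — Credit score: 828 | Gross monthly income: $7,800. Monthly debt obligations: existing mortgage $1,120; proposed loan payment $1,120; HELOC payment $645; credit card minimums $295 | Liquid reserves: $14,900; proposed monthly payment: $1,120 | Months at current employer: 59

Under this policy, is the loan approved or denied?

Credit score 828 ≥ 680 (meets base)
Total debts = (1,120 + 1,120 + 645 + 295) = 3,180. DTI: 3,180 ÷ 7,800 = 40.8%, over the 40% base limit.
Liquid reserves cover 14,900/1,120 = 13.3 months — ≥ 3 required
Employment 59 ≥ 12 months
DTI 40.8% is within the 40%–45% exception band; checking compensating factors.
Reserves 13.3 ≥ 6 months; credit score 828 ≥ 740.
Both override conditions satisfied; DTI exception granted.

Approved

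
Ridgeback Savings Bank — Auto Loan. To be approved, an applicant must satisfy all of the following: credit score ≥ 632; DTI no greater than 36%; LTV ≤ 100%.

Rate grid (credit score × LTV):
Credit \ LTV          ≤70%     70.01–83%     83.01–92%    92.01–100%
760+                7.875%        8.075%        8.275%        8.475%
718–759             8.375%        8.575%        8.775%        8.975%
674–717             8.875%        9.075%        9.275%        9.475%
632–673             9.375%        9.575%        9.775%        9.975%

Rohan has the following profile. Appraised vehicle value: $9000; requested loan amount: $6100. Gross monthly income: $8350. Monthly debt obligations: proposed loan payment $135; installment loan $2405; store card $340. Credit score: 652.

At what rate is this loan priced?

Credit score 652 ≥ 632; Total monthly debts = (135 + 2,405 + 340) = 2,880. Debt-to-income = 2,880/8,350 = 34.5% — meets 36% limit
LTV = 6,100/9,000 = 67.8% ≤ 100%
Credit 652 → row 632–673; LTV 67.8% → column ≤70%. Grid cell → 9.375%.

9.375%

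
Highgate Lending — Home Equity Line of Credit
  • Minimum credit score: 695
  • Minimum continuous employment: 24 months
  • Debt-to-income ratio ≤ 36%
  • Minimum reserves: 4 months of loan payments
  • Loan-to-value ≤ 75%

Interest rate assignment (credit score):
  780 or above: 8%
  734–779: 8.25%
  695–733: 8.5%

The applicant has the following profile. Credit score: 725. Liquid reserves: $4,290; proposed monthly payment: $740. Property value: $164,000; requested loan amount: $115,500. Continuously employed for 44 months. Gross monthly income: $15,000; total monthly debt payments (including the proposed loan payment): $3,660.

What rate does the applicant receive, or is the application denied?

Credit score 725 ≥ 695 (meets minimum)
Liquid reserves cover 4,290/740 = 5.8 months — ≥ 4 required
Loan-to-value = 115,500/164,000 = 70.4% — pass (75% max)
Employment 44 ≥ 24 months
Debt-to-income = 3,660/15,000 = 24.4% — meets 36% limit
All requirements met. Score 725 falls in the 695–733 tier → 8.5%.

Approved at 8.5%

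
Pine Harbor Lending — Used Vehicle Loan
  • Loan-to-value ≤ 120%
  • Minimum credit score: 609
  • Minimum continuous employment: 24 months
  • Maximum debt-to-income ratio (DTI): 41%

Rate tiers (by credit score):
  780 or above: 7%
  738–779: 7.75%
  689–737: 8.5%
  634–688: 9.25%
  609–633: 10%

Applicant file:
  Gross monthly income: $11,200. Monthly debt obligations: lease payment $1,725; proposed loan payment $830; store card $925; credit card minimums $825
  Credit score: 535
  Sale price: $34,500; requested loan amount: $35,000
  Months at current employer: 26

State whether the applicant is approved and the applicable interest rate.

Credit score 535 < 609 (below minimum)
Total monthly debts = (1,725 + 830 + 925 + 825) = 4,305. DTI = 4,305/11,200 = 38.4% ≤ 41%
Employment 26 ≥ 24 months
LTV: 35,000 ÷ 34,500 = 101.4%, within 120% cap
Not all requirements met → denied.

Denied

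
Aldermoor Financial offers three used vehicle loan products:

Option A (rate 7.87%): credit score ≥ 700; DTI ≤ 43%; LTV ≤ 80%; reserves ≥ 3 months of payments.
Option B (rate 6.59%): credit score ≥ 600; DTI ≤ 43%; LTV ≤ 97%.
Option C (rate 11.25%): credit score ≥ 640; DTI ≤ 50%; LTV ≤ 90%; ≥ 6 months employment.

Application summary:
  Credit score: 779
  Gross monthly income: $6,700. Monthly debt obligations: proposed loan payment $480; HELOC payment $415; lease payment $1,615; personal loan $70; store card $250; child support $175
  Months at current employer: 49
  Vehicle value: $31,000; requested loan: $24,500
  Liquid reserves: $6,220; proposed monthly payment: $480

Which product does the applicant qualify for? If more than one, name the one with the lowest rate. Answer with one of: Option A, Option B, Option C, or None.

Total debts = (480 + 415 + 1,615 + 70 + 250 + 175) = 3,005; DTI = 3,005/6,700 = 44.9%.
LTV = 24,500/31,000 = 79%.
Reserves = 6,220/480 = 13.0 months.
Option A: score 779 ≥ 700; DTI 44.9% > 43%; LTV 79% ≤ 80%; reserves 13.0 ≥ 3 mo → does not qualify.
Option B: score 779 ≥ 600; DTI 44.9% > 43%; LTV 79% ≤ 97% → does not qualify.
Option C: score 779 ≥ 640; DTI 44.9% ≤ 50%; LTV 79% ≤ 90%; employment 49 ≥ 6 mo → qualifies.

Option C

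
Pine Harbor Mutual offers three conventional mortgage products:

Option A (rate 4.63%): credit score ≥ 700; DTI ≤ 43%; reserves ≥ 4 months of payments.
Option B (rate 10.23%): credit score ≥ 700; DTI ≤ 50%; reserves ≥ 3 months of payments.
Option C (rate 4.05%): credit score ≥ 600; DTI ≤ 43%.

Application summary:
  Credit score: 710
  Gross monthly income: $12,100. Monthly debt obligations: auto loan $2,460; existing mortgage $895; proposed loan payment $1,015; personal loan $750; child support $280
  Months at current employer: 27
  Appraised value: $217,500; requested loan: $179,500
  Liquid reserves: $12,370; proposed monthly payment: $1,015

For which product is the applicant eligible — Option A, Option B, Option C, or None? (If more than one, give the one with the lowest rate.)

Option B

Total debts = (2,460 + 895 + 1,015 + 750 + 280) = 5,400; DTI = 5,400/12,100 = 44.6%.
LTV = 179,500/217,500 = 82.5%.
Reserves = 12,370/1,015 = 12.2 months.
Option A: score 710 ≥ 700; DTI 44.6% > 43%; reserves 12.2 ≥ 4 mo → does not qualify.
Option B: score 710 ≥ 700; DTI 44.6% ≤ 50%; reserves 12.2 ≥ 3 mo → qualifies.
Option C: score 710 ≥ 600; DTI 44.6% > 43% → does not qualify.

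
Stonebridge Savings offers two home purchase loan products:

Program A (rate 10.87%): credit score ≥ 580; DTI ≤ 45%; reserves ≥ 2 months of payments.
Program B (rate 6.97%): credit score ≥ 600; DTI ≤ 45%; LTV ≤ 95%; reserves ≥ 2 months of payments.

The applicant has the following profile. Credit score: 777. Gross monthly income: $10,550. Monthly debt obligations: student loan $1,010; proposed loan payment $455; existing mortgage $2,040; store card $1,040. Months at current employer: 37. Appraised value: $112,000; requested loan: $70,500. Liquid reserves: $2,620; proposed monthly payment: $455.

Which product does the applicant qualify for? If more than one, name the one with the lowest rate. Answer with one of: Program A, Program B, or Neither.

Total debts = (1,010 + 455 + 2,040 + 1,040) = 4,545; DTI = 4,545/10,550 = 43.1%.
LTV = 70,500/112,000 = 62.9%.
Reserves = 2,620/455 = 5.8 months.
Program A: score 777 ≥ 580; DTI 43.1% ≤ 45%; reserves 5.8 ≥ 2 mo → qualifies.
Program B: score 777 ≥ 600; DTI 43.1% ≤ 45%; LTV 62.9% ≤ 95%; reserves 5.8 ≥ 2 mo → qualifies.
Qualifying: Program A, Program B. Lowest rate is 6.97% → Program B.

Program B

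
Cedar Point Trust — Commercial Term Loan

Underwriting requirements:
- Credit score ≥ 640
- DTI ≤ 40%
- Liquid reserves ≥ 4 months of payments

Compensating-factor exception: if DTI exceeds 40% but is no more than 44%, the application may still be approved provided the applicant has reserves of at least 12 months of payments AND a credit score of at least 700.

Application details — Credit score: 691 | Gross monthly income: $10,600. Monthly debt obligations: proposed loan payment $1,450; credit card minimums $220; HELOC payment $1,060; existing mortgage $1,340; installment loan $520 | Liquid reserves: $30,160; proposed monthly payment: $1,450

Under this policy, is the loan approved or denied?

Credit score 691 ≥ 640 (meets base)
Total debts = (1,450 + 220 + 1,060 + 1,340 + 520) = 4,590. DTI = 4,590/10,600 = 43.3% > 40% — standard DTI limit exceeded.
Liquid reserves cover 30,160/1,450 = 20.8 months — ≥ 4 required
DTI 43.3% is within the 40%–44% exception band; checking compensating factors.
Reserves 20.8 ≥ 12 months; credit score 691 < 700.
Compensating-factor requirement not fully met.

Denied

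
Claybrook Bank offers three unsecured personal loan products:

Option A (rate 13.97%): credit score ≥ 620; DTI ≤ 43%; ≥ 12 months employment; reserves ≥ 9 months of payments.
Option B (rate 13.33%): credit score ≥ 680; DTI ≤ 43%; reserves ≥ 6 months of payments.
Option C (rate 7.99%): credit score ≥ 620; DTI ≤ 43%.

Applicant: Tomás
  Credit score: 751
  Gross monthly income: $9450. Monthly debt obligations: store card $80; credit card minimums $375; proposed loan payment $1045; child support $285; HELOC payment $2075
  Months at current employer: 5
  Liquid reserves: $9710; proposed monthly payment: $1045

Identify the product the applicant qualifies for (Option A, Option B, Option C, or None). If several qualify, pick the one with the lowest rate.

Total debts = (80 + 375 + 1,045 + 285 + 2,075) = 3,860; DTI = 3,860/9,450 = 40.8%.
Reserves = 9,710/1,045 = 9.3 months.
Option A: score 751 ≥ 620; DTI 40.8% ≤ 43%; employment 5 < 12 mo; reserves 9.3 ≥ 9 mo → does not qualify.
Option B: score 751 ≥ 680; DTI 40.8% ≤ 43%; reserves 9.3 ≥ 6 mo → qualifies.
Option C: score 751 ≥ 620; DTI 40.8% ≤ 43% → qualifies.
Qualifying: Option B, Option C. Lowest rate is 7.99% → Option C.

Option C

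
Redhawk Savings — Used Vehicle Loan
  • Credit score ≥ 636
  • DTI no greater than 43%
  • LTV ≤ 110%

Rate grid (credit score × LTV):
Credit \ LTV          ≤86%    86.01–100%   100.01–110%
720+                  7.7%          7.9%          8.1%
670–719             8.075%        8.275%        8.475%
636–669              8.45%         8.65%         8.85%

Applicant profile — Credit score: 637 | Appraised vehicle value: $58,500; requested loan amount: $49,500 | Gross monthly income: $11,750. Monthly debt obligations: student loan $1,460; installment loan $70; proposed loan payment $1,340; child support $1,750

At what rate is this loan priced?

8.45%

Credit score 637 ≥ 636; Total monthly debts = (1,460 + 70 + 1,340 + 1,750) = 4,620. Debt-to-income = 4,620/11,750 = 39.3% — meets 43% limit
LTV = 49,500/58,500 = 84.6% ≤ 110%
Score 637 is in the 636–669 band; LTV 84.6% is in the ≤86% band → 8.45%.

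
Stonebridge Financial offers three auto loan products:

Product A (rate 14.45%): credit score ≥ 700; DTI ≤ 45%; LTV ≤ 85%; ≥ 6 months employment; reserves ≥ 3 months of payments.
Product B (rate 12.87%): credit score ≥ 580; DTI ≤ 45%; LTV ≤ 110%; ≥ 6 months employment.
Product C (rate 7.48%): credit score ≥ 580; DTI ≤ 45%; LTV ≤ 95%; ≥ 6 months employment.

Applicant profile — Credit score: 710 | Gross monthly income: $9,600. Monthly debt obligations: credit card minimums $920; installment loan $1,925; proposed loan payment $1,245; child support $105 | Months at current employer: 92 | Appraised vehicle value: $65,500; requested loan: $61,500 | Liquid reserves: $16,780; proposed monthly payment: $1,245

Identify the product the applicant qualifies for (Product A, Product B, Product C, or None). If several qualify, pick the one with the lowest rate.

Product C

Total debts = (920 + 1,925 + 1,245 + 105) = 4,195; DTI = 4,195/9,600 = 43.7%.
LTV = 61,500/65,500 = 93.9%.
Reserves = 16,780/1,245 = 13.5 months.
Product A: score 710 ≥ 700; DTI 43.7% ≤ 45%; LTV 93.9% > 85%; employment 92 ≥ 6 mo; reserves 13.5 ≥ 3 mo → does not qualify.
Product B: score 710 ≥ 580; DTI 43.7% ≤ 45%; LTV 93.9% ≤ 110%; employment 92 ≥ 6 mo → qualifies.
Product C: score 710 ≥ 580; DTI 43.7% ≤ 45%; LTV 93.9% ≤ 95%; employment 92 ≥ 6 mo → qualifies.
Qualifying: Product B, Product C. Lowest rate is 7.48% → Product C.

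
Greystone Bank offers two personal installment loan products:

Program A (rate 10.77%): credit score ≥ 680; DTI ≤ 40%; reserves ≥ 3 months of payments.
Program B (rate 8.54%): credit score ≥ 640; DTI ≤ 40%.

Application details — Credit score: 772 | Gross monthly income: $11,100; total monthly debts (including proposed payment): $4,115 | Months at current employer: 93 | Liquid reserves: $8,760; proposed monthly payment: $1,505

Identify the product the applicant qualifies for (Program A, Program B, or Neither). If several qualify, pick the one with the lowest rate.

Program B

DTI = 4,115/11,100 = 37.1%.
Reserves = 8,760/1,505 = 5.8 months.
Program A: score 772 ≥ 680; DTI 37.1% ≤ 40%; reserves 5.8 ≥ 3 mo → qualifies.
Program B: score 772 ≥ 640; DTI 37.1% ≤ 40% → qualifies.
Qualifying: Program A, Program B. Lowest rate is 8.54% → Program B.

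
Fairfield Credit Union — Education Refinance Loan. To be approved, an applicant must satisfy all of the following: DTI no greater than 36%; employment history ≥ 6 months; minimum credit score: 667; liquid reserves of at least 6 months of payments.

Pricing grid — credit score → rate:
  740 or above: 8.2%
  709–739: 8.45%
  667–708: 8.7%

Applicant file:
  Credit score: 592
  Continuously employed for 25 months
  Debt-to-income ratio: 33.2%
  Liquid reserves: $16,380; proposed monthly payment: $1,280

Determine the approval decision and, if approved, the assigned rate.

Credit score 592 < 667 (below minimum)
DTI 33.2% is within the 36% limit
Employment 25 ≥ 6 months
Reserves: 16,380 ÷ 1,280 = 12.8 months (meets 6-month minimum)
Not all requirements met → denied.

Denied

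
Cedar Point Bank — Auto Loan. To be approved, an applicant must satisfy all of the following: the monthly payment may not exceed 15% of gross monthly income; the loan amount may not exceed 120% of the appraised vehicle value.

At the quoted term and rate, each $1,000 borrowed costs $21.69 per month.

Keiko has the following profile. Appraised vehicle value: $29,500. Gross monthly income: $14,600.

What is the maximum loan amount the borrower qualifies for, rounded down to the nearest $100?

Payment cap: 15% × $14,600 = $2,190/month.
At $21.69 per $1,000, that supports 2,190/21.69 × 1,000 ≈ $100,968 → $100,900.
LTV cap: 120% × $29,500 = $35,400 → $35,400.
Binding constraint: loan-to-value.

$35,400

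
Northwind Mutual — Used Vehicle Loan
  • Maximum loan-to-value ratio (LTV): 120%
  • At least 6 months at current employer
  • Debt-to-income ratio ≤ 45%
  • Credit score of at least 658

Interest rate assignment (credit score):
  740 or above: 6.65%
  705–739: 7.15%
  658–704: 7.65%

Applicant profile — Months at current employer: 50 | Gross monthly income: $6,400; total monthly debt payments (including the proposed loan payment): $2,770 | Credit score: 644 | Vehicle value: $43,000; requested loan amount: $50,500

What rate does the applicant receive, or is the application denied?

Credit score 644 < 658 (below minimum)
Debt-to-income = 2,770/6,400 = 43.3% — meets 45% limit
LTV = 50,500/43,000 = 117.4% ≤ 120%
Employment 50 ≥ 6 months
Not all requirements met → denied.

Denied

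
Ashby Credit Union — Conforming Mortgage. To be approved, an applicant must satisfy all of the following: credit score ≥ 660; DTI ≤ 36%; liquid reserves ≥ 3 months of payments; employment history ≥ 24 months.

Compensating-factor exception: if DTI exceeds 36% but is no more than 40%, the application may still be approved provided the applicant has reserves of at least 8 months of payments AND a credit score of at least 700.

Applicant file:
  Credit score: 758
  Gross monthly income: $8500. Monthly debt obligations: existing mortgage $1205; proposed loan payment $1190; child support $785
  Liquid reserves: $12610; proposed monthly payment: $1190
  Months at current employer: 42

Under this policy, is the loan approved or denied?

Approved

Credit score 758 ≥ 660 (meets base)
Total debts = (1,205 + 1,190 + 785) = 3,180. DTI = 3,180/8,500 = 37.4% > 36% — standard DTI limit exceeded.
Reserves: 12,610 ÷ 1,190 = 10.6 months (meets 3-month minimum)
Employment 42 ≥ 24 months
DTI 37.4% is within the 36%–40% exception band; checking compensating factors.
Override check — reserves: 10.6 mo (ok); score: 758 (ok).
Both override conditions satisfied; DTI exception granted.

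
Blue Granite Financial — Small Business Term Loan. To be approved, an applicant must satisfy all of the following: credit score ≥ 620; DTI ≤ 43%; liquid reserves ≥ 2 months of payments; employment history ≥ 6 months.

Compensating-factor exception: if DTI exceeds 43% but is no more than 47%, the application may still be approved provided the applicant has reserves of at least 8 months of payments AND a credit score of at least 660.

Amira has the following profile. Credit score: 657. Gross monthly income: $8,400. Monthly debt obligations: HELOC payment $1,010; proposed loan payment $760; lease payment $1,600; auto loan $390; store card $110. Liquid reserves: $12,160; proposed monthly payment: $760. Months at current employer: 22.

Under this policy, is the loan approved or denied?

Denied

Credit score 657 ≥ 620 (meets base)
Total debts = (1,010 + 760 + 1,600 + 390 + 110) = 3,870. DTI: 3,870 ÷ 8,400 = 46.1%, over the 43% base limit.
Reserves = 12,160/760 = 16.0 months ≥ 2
Employment 22 ≥ 6 months
46.1% falls in the override range (43%–47%), so the compensating-factor test applies.
Reserves 16.0 ≥ 8 months; credit score 657 < 660.
Override conditions not both satisfied; exception does not apply.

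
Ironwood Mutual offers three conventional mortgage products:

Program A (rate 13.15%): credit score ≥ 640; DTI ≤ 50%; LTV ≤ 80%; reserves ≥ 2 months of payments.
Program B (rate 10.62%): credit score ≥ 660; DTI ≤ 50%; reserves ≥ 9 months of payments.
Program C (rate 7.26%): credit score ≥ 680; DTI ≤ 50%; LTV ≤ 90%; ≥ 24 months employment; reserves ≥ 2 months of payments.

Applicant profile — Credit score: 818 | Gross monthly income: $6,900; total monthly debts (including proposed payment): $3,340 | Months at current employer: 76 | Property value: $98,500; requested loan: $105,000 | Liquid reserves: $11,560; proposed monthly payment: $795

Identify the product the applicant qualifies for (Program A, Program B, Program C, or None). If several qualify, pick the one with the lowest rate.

Program B

DTI = 3,340/6,900 = 48.4%.
LTV = 105,000/98,500 = 106.6%.
Reserves = 11,560/795 = 14.5 months.
Program A: score 818 ≥ 640; DTI 48.4% ≤ 50%; LTV 106.6% > 80%; reserves 14.5 ≥ 2 mo → does not qualify.
Program B: score 818 ≥ 660; DTI 48.4% ≤ 50%; reserves 14.5 ≥ 9 mo → qualifies.
Program C: score 818 ≥ 680; DTI 48.4% ≤ 50%; LTV 106.6% > 90%; employment 76 ≥ 24 mo; reserves 14.5 ≥ 2 mo → does not qualify.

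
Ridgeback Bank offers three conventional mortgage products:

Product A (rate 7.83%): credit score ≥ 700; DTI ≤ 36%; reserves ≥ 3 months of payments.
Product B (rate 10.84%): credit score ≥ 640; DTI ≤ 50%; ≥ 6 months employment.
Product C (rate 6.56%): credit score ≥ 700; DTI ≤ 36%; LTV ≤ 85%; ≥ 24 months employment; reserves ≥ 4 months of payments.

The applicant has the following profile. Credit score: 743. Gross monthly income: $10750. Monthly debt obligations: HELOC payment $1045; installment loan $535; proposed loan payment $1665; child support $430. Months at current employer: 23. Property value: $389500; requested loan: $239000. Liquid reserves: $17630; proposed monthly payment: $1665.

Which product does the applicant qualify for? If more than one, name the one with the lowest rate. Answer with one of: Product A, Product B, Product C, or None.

Total debts = (1,045 + 535 + 1,665 + 430) = 3,675; DTI = 3,675/10,750 = 34.2%.
LTV = 239,000/389,500 = 61.4%.
Reserves = 17,630/1,665 = 10.6 months.
Product A: score 743 ≥ 700; DTI 34.2% ≤ 36%; reserves 10.6 ≥ 3 mo → qualifies.
Product B: score 743 ≥ 640; DTI 34.2% ≤ 50%; employment 23 ≥ 6 mo → qualifies.
Product C: score 743 ≥ 700; DTI 34.2% ≤ 36%; LTV 61.4% ≤ 85%; employment 23 < 24 mo; reserves 10.6 ≥ 4 mo → does not qualify.
Qualifying: Product A, Product B. Lowest rate is 7.83% → Product A.

Product A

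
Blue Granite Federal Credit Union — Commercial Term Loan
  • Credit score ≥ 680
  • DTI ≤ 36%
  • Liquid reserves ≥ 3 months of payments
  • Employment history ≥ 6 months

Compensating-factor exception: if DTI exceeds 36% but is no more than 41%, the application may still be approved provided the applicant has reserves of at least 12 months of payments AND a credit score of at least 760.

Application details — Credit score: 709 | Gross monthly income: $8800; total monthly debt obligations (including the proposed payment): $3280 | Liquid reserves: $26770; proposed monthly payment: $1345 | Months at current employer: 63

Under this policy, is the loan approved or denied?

Denied

Credit score 709 ≥ 680 (meets base)
DTI = 3,280/8,800 = 37.3% > 36% — standard DTI limit exceeded.
Liquid reserves cover 26,770/1,345 = 19.9 months — ≥ 3 required
Employment 63 ≥ 6 months
DTI 37.3% is within the 36%–41% exception band; checking compensating factors.
Override check — reserves: 19.9 mo (ok); score: 709 (below 760).
Override conditions not both satisfied; exception does not apply.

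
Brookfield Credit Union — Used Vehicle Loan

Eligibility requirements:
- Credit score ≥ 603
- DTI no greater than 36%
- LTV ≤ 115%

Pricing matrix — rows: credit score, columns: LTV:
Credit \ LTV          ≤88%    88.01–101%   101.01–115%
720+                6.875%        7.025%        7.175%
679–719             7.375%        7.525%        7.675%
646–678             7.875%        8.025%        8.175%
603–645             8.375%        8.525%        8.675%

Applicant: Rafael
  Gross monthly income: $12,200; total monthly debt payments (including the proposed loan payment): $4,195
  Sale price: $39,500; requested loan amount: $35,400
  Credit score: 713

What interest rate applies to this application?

7.525%

Credit score 713 ≥ 603; DTI: 4,195 ÷ 12,200 = 34.4%, within the 36% cap
LTV: 35,400 ÷ 39,500 = 89.6%, within 115% cap
Row: 713 falls in 679–719. Column: 89.6% falls in 88.01–101%. Rate = 7.525%.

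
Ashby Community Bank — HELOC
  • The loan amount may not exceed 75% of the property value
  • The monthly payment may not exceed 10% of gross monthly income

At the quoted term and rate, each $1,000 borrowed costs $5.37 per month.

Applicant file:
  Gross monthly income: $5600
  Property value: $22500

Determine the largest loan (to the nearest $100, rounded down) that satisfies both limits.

$16,800

Payment cap: 10% × $5,600 = $560/month.
At $5.37 per $1,000, that supports 560/5.37 × 1,000 ≈ $104,283 → $104,200.
LTV cap: 75% × $22,500 = $16,875 → $16,800.
Binding constraint: loan-to-value.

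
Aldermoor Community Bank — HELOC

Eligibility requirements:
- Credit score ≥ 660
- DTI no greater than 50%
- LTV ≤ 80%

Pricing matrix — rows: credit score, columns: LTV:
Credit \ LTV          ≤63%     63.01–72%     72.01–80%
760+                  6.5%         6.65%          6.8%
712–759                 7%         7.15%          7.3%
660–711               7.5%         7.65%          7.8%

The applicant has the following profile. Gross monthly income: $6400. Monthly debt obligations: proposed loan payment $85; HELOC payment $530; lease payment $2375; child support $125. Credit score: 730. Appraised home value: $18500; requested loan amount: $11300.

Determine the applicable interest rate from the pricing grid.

7%

Credit score 730 ≥ 660; Total monthly debts = (85 + 530 + 2,375 + 125) = 3,115. DTI: 3,115 ÷ 6,400 = 48.7%, within the 50% cap
Loan-to-value = 11,300/18,500 = 61.1% — pass (80% max)
Score 730 is in the 712–759 band; LTV 61.1% is in the ≤63% band → 7%.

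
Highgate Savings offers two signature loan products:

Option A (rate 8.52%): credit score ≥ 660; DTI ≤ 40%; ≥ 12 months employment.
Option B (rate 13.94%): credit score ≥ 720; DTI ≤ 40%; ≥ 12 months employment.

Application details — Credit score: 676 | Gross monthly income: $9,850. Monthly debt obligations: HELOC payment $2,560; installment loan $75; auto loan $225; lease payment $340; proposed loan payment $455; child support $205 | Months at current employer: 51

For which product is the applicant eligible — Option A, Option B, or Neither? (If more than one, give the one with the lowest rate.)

Option A

Total debts = (2,560 + 75 + 225 + 340 + 455 + 205) = 3,860; DTI = 3,860/9,850 = 39.2%.
Option A: score 676 ≥ 660; DTI 39.2% ≤ 40%; employment 51 ≥ 12 mo → qualifies.
Option B: score 676 < 720; DTI 39.2% ≤ 40%; employment 51 ≥ 12 mo → does not qualify.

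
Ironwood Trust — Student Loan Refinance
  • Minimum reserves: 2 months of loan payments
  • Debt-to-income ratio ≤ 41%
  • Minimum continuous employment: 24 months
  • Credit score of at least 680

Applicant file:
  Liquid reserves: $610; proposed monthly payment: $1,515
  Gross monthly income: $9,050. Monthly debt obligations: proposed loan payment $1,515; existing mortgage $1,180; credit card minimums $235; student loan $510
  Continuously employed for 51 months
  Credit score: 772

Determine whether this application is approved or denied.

Liquid reserves cover 610/1,515 = 0.4 months — < 2 required
Total monthly debts = (1,515 + 1,180 + 235 + 510) = 3,440. Debt-to-income = 3,440/9,050 = 38% — meets 41% limit
Employment 51 ≥ 24 months
Credit score 772 ≥ 680 (meets)
Fails on reserves.

Denied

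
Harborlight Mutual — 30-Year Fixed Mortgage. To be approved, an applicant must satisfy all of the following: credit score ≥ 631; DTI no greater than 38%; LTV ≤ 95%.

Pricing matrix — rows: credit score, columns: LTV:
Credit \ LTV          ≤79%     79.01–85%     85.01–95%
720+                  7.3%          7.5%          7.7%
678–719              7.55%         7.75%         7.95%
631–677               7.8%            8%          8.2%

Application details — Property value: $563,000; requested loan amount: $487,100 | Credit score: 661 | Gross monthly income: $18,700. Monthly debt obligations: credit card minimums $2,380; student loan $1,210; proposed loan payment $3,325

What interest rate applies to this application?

Credit score 661 ≥ 631; Total monthly debts = (2,380 + 1,210 + 3,325) = 6,915. Debt-to-income = 6,915/18,700 = 37% — meets 38% limit
LTV = 487,100/563,000 = 86.5% ≤ 95%
Credit 661 → row 631–677; LTV 86.5% → column 85.01–95%. Grid cell → 8.2%.

8.2%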